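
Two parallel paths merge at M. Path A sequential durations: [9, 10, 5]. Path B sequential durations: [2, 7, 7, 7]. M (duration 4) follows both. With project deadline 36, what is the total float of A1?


Forward pass: ES(A1) = sum of predecessors on chain A = 0
EF = ES + duration = 0 + 9 = 9
Backward pass: LF(M) = deadline = 36; LS(M) = 36 - 4 = 32
LF(A1) = LS(M) - sum(successors on chain A) = 32 - 15 = 17
LS = LF - duration = 17 - 9 = 8
Total float = LS - ES = 8 - 0 = 8

8


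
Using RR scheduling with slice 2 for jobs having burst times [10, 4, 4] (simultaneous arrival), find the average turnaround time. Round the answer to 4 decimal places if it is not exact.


Time quantum = 2
Execution trace:
  J1 runs 2 units, time = 2
  J2 runs 2 units, time = 4
  J3 runs 2 units, time = 6
  J1 runs 2 units, time = 8
  J2 runs 2 units, time = 10
  J3 runs 2 units, time = 12
  J1 runs 2 units, time = 14
  J1 runs 2 units, time = 16
  J1 runs 2 units, time = 18
Finish times: [18, 10, 12]
Average turnaround = 40/3 = 13.3333

13.3333


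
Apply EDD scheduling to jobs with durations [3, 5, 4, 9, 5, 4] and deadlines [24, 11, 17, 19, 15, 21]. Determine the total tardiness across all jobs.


Sort by due date (EDD order): [(5, 11), (5, 15), (4, 17), (9, 19), (4, 21), (3, 24)]
Compute completion times and tardiness:
  Job 1: p=5, d=11, C=5, tardiness=max(0,5-11)=0
  Job 2: p=5, d=15, C=10, tardiness=max(0,10-15)=0
  Job 3: p=4, d=17, C=14, tardiness=max(0,14-17)=0
  Job 4: p=9, d=19, C=23, tardiness=max(0,23-19)=4
  Job 5: p=4, d=21, C=27, tardiness=max(0,27-21)=6
  Job 6: p=3, d=24, C=30, tardiness=max(0,30-24)=6
Total tardiness = 16

16


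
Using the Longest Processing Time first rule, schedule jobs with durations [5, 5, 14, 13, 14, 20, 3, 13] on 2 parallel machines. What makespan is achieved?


Sort jobs in decreasing order (LPT): [20, 14, 14, 13, 13, 5, 5, 3]
Assign each job to the least loaded machine:
  Machine 1: jobs [20, 13, 5, 5], load = 43
  Machine 2: jobs [14, 14, 13, 3], load = 44
Makespan = max load = 44

44


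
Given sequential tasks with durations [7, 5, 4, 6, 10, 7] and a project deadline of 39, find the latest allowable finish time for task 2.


LF(activity 2) = deadline - sum of successor durations
Successors: activities 3 through 6 with durations [4, 6, 10, 7]
Sum of successor durations = 27
LF = 39 - 27 = 12

12


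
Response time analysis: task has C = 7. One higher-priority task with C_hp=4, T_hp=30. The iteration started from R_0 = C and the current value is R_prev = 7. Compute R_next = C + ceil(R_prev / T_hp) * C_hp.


R_next = C + ceil(R_prev / T_hp) * C_hp
ceil(7 / 30) = ceil(0.2333) = 1
Interference = 1 * 4 = 4
R_next = 7 + 4 = 11

11


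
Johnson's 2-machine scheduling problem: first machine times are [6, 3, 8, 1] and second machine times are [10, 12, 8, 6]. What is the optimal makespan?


Apply Johnson's rule:
  Group 1 (a <= b): [(4, 1, 6), (2, 3, 12), (1, 6, 10), (3, 8, 8)]
  Group 2 (a > b): []
Optimal job order: [4, 2, 1, 3]
Schedule:
  Job 4: M1 done at 1, M2 done at 7
  Job 2: M1 done at 4, M2 done at 19
  Job 1: M1 done at 10, M2 done at 29
  Job 3: M1 done at 18, M2 done at 37
Makespan = 37

37


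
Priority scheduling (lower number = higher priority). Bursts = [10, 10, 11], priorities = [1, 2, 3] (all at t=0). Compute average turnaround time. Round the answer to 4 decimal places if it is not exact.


Sort by priority (ascending = highest first):
Order: [(1, 10), (2, 10), (3, 11)]
Completion times:
  Priority 1, burst=10, C=10
  Priority 2, burst=10, C=20
  Priority 3, burst=11, C=31
Average turnaround = 61/3 = 20.3333

20.3333


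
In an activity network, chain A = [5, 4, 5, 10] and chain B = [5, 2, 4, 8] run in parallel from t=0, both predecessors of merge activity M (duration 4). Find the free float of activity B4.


ES(B4) = sum of predecessors on chain B = 11
EF(B4) = ES + duration = 11 + 8 = 19
Successor of B4 is M. ES(M) = max(sum(A), sum(B)) = max(24, 19) = 24
Free float = ES(successor) - EF(current) = 24 - 19 = 5

5


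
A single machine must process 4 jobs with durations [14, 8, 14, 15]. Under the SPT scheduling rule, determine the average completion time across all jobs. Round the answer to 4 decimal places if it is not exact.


Sort jobs by processing time (SPT order): [8, 14, 14, 15]
Compute completion times sequentially:
  Job 1: processing = 8, completes at 8
  Job 2: processing = 14, completes at 22
  Job 3: processing = 14, completes at 36
  Job 4: processing = 15, completes at 51
Sum of completion times = 117
Average completion time = 117/4 = 29.25

29.25


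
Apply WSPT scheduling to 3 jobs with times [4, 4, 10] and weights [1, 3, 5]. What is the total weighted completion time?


Compute p/w ratios and sort ascending (WSPT): [(4, 3), (10, 5), (4, 1)]
Compute weighted completion times:
  Job (p=4,w=3): C=4, w*C=3*4=12
  Job (p=10,w=5): C=14, w*C=5*14=70
  Job (p=4,w=1): C=18, w*C=1*18=18
Total weighted completion time = 100

100


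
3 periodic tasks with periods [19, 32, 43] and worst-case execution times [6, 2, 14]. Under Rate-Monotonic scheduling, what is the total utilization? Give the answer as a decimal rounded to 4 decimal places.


Compute individual utilizations (exact fractions):
  Task 1: C/T = 6/19 (approx. 0.3158)
  Task 2: C/T = 2/32 = 1/16 (approx. 0.0625)
  Task 3: C/T = 14/43 (approx. 0.3256)
Total utilization U = 6/19 + 1/16 + 14/43 = 9201/13072
Rounded to 4 decimal places: U = 0.7039
RM (Liu & Layland) bound for 3 tasks = 0.779763; compare with U = 9201/13072 (approx. 0.703871)
U <= bound, so schedulable by RM sufficient condition.

0.7039


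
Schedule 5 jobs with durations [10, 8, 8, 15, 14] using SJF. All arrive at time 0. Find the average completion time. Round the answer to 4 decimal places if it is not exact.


SJF order (ascending): [8, 8, 10, 14, 15]
Completion times:
  Job 1: burst=8, C=8
  Job 2: burst=8, C=16
  Job 3: burst=10, C=26
  Job 4: burst=14, C=40
  Job 5: burst=15, C=55
Average completion = 145/5 = 29.0

29.0


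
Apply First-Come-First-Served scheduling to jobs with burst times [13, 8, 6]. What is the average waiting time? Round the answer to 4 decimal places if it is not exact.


FCFS order (as given): [13, 8, 6]
Waiting times:
  Job 1: wait = 0
  Job 2: wait = 13
  Job 3: wait = 21
Sum of waiting times = 34
Average waiting time = 34/3 = 11.3333

11.3333


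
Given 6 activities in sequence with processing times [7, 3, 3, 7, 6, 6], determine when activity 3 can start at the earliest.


Activity 3 starts after activities 1 through 2 complete.
Predecessor durations: [7, 3]
ES = 7 + 3 = 10

10


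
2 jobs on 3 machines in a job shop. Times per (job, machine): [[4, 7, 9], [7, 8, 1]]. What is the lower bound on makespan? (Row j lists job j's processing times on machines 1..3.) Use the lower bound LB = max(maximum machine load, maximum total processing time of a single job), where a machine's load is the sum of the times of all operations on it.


Machine loads:
  Machine 1: 4 + 7 = 11
  Machine 2: 7 + 8 = 15
  Machine 3: 9 + 1 = 10
Max machine load = 15
Job totals:
  Job 1: 20
  Job 2: 16
Max job total = 20
Lower bound = max(15, 20) = 20

20


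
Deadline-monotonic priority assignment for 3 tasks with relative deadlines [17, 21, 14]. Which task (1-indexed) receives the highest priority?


Sort tasks by relative deadline (ascending):
  Task 3: deadline = 14
  Task 1: deadline = 17
  Task 2: deadline = 21
Priority order (highest first): [3, 1, 2]
Highest priority task = 3

3


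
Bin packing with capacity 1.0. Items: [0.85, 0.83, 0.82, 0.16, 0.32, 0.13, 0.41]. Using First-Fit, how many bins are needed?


Place items sequentially using First-Fit:
  Item 0.85 -> new Bin 1
  Item 0.83 -> new Bin 2
  Item 0.82 -> new Bin 3
  Item 0.16 -> Bin 2 (now 0.99)
  Item 0.32 -> new Bin 4
  Item 0.13 -> Bin 1 (now 0.98)
  Item 0.41 -> Bin 4 (now 0.73)
Total bins used = 4

4


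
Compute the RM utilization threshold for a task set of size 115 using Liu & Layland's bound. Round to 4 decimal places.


Compute 2^(1/115) = 1.0060455679
Subtract 1: 1.0060455679 - 1 = 0.0060455679
Multiply by n: 115 * 0.0060455679 = 0.6952403085
Round to 4 dp: 0.6952

0.6952


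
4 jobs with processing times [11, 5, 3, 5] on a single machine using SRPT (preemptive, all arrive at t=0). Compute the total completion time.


Since all jobs arrive at t=0, SRPT equals SPT ordering.
SPT order: [3, 5, 5, 11]
Completion times:
  Job 1: p=3, C=3
  Job 2: p=5, C=8
  Job 3: p=5, C=13
  Job 4: p=11, C=24
Total completion time = 3 + 8 + 13 + 24 = 48

48


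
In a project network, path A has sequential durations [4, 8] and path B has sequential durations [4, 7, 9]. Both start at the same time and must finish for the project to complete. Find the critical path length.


Path A total = 4 + 8 = 12
Path B total = 4 + 7 + 9 = 20
Critical path = longest path = max(12, 20) = 20

20


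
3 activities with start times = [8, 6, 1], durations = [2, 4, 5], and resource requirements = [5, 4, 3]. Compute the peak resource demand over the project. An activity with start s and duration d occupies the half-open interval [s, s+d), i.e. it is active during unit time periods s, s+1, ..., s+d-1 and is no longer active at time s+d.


Each activity i is active on [start_i, start_i + duration_i).
Compute total resource usage per time slot:
  t=0: active resources = [], total = 0
  t=1: active resources = [3], total = 3
  t=2: active resources = [3], total = 3
  t=3: active resources = [3], total = 3
  t=4: active resources = [3], total = 3
  t=5: active resources = [3], total = 3
  t=6: active resources = [4], total = 4
  t=7: active resources = [4], total = 4
  t=8: active resources = [5, 4], total = 9
  t=9: active resources = [5, 4], total = 9
Peak resource demand = 9

9


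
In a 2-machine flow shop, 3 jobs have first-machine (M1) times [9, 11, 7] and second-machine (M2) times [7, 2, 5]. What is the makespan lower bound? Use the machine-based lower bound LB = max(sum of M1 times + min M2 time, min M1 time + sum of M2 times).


LB1 = sum(M1 times) + min(M2 times) = 27 + 2 = 29
LB2 = min(M1 times) + sum(M2 times) = 7 + 14 = 21
Lower bound = max(LB1, LB2) = max(29, 21) = 29

29


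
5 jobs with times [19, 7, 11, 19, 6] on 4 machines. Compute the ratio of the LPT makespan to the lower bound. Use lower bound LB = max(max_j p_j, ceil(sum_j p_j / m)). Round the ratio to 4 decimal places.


LPT order: [19, 19, 11, 7, 6]
Machine loads after assignment: [19, 19, 11, 13]
LPT makespan = 19
Lower bound = max(max_job, ceil(total/4)) = max(19, 16) = 19
Ratio = 19 / 19 = 1.0

1.0


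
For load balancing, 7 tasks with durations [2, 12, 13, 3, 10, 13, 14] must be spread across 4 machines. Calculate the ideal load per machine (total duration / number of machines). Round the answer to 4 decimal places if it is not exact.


Total processing time = 2 + 12 + 13 + 3 + 10 + 13 + 14 = 67
Number of machines = 4
Ideal balanced load = 67 / 4 = 16.75

16.75


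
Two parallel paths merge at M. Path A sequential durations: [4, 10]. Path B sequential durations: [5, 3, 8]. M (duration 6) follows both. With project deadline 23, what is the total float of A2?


Forward pass: ES(A2) = sum of predecessors on chain A = 4
EF = ES + duration = 4 + 10 = 14
Backward pass: LF(M) = deadline = 23; LS(M) = 23 - 6 = 17
LF(A2) = LS(M) - sum(successors on chain A) = 17 - 0 = 17
LS = LF - duration = 17 - 10 = 7
Total float = LS - ES = 7 - 4 = 3

3


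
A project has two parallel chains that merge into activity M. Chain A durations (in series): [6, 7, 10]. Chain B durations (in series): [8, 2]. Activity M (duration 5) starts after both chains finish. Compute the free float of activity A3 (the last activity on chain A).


ES(A3) = sum of predecessors on chain A = 13
EF(A3) = ES + duration = 13 + 10 = 23
Successor of A3 is M. ES(M) = max(sum(A), sum(B)) = max(23, 10) = 23
Free float = ES(successor) - EF(current) = 23 - 23 = 0

0


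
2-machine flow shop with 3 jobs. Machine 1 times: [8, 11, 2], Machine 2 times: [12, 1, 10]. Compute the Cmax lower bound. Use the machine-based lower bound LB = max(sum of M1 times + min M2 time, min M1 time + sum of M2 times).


LB1 = sum(M1 times) + min(M2 times) = 21 + 1 = 22
LB2 = min(M1 times) + sum(M2 times) = 2 + 23 = 25
Lower bound = max(LB1, LB2) = max(22, 25) = 25

25


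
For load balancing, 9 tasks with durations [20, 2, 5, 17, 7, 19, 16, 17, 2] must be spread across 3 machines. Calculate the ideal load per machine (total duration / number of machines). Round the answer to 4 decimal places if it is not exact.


Total processing time = 20 + 2 + 5 + 17 + 7 + 19 + 16 + 17 + 2 = 105
Number of machines = 3
Ideal balanced load = 105 / 3 = 35.0

35.0


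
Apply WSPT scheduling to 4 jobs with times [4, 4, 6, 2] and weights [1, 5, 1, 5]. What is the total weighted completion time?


Compute p/w ratios and sort ascending (WSPT): [(2, 5), (4, 5), (4, 1), (6, 1)]
Compute weighted completion times:
  Job (p=2,w=5): C=2, w*C=5*2=10
  Job (p=4,w=5): C=6, w*C=5*6=30
  Job (p=4,w=1): C=10, w*C=1*10=10
  Job (p=6,w=1): C=16, w*C=1*16=16
Total weighted completion time = 66

66


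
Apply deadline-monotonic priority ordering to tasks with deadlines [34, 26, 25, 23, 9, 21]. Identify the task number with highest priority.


Sort tasks by relative deadline (ascending):
  Task 5: deadline = 9
  Task 6: deadline = 21
  Task 4: deadline = 23
  Task 3: deadline = 25
  Task 2: deadline = 26
  Task 1: deadline = 34
Priority order (highest first): [5, 6, 4, 3, 2, 1]
Highest priority task = 5

5


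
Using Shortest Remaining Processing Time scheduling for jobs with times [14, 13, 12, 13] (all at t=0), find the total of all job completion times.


Since all jobs arrive at t=0, SRPT equals SPT ordering.
SPT order: [12, 13, 13, 14]
Completion times:
  Job 1: p=12, C=12
  Job 2: p=13, C=25
  Job 3: p=13, C=38
  Job 4: p=14, C=52
Total completion time = 12 + 25 + 38 + 52 = 127

127


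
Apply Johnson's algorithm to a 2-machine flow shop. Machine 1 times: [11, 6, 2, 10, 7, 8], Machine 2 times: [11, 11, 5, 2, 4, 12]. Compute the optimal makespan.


Apply Johnson's rule:
  Group 1 (a <= b): [(3, 2, 5), (2, 6, 11), (6, 8, 12), (1, 11, 11)]
  Group 2 (a > b): [(5, 7, 4), (4, 10, 2)]
Optimal job order: [3, 2, 6, 1, 5, 4]
Schedule:
  Job 3: M1 done at 2, M2 done at 7
  Job 2: M1 done at 8, M2 done at 19
  Job 6: M1 done at 16, M2 done at 31
  Job 1: M1 done at 27, M2 done at 42
  Job 5: M1 done at 34, M2 done at 46
  Job 4: M1 done at 44, M2 done at 48
Makespan = 48

48


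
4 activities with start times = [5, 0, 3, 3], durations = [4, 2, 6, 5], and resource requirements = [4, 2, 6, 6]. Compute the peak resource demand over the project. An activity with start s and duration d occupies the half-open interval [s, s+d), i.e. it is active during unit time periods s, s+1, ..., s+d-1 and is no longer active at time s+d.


Each activity i is active on [start_i, start_i + duration_i).
Compute total resource usage per time slot:
  t=0: active resources = [2], total = 2
  t=1: active resources = [2], total = 2
  t=2: active resources = [], total = 0
  t=3: active resources = [6, 6], total = 12
  t=4: active resources = [6, 6], total = 12
  t=5: active resources = [4, 6, 6], total = 16
  t=6: active resources = [4, 6, 6], total = 16
  t=7: active resources = [4, 6, 6], total = 16
  t=8: active resources = [4, 6], total = 10
Peak resource demand = 16

16


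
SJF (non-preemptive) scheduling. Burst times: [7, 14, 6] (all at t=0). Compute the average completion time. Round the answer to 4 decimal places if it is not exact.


SJF order (ascending): [6, 7, 14]
Completion times:
  Job 1: burst=6, C=6
  Job 2: burst=7, C=13
  Job 3: burst=14, C=27
Average completion = 46/3 = 15.3333

15.3333


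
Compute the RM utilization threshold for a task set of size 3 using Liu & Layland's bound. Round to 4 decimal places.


Compute 2^(1/3) = 1.2599210499
Subtract 1: 1.2599210499 - 1 = 0.2599210499
Multiply by n: 3 * 0.2599210499 = 0.7797631497
Round to 4 dp: 0.7798

0.7798


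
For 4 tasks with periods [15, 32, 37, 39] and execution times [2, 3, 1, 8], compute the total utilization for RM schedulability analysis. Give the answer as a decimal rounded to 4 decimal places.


Compute individual utilizations (exact fractions):
  Task 1: C/T = 2/15 (approx. 0.1333)
  Task 2: C/T = 3/32 (approx. 0.0938)
  Task 3: C/T = 1/37 (approx. 0.027)
  Task 4: C/T = 8/39 (approx. 0.2051)
Total utilization U = 2/15 + 3/32 + 1/37 + 8/39 = 35343/76960
Rounded to 4 decimal places: U = 0.4592
RM (Liu & Layland) bound for 4 tasks = 0.756828; compare with U = 35343/76960 (approx. 0.459239)
U <= bound, so schedulable by RM sufficient condition.

0.4592


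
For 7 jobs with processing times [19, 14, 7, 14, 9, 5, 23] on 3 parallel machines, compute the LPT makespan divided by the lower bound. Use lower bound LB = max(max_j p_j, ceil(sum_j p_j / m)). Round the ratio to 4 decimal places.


LPT order: [23, 19, 14, 14, 9, 7, 5]
Machine loads after assignment: [30, 33, 28]
LPT makespan = 33
Lower bound = max(max_job, ceil(total/3)) = max(23, 31) = 31
Ratio = 33 / 31 = 1.0645

1.0645


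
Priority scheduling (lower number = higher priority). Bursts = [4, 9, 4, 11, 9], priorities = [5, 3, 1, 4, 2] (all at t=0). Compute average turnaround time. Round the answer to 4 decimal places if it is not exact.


Sort by priority (ascending = highest first):
Order: [(1, 4), (2, 9), (3, 9), (4, 11), (5, 4)]
Completion times:
  Priority 1, burst=4, C=4
  Priority 2, burst=9, C=13
  Priority 3, burst=9, C=22
  Priority 4, burst=11, C=33
  Priority 5, burst=4, C=37
Average turnaround = 109/5 = 21.8

21.8


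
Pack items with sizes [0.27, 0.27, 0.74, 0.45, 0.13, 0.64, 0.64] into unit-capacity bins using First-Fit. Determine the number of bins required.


Place items sequentially using First-Fit:
  Item 0.27 -> new Bin 1
  Item 0.27 -> Bin 1 (now 0.54)
  Item 0.74 -> new Bin 2
  Item 0.45 -> Bin 1 (now 0.99)
  Item 0.13 -> Bin 2 (now 0.87)
  Item 0.64 -> new Bin 3
  Item 0.64 -> new Bin 4
Total bins used = 4

4


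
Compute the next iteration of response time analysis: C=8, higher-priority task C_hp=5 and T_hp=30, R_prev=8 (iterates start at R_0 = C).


R_next = C + ceil(R_prev / T_hp) * C_hp
ceil(8 / 30) = ceil(0.2667) = 1
Interference = 1 * 5 = 5
R_next = 8 + 5 = 13

13


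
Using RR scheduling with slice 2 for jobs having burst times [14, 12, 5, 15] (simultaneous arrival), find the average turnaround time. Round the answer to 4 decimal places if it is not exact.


Time quantum = 2
Execution trace:
  J1 runs 2 units, time = 2
  J2 runs 2 units, time = 4
  J3 runs 2 units, time = 6
  J4 runs 2 units, time = 8
  J1 runs 2 units, time = 10
  J2 runs 2 units, time = 12
  J3 runs 2 units, time = 14
  J4 runs 2 units, time = 16
  J1 runs 2 units, time = 18
  J2 runs 2 units, time = 20
  J3 runs 1 units, time = 21
  J4 runs 2 units, time = 23
  J1 runs 2 units, time = 25
  J2 runs 2 units, time = 27
  J4 runs 2 units, time = 29
  J1 runs 2 units, time = 31
  J2 runs 2 units, time = 33
  J4 runs 2 units, time = 35
  J1 runs 2 units, time = 37
  J2 runs 2 units, time = 39
  J4 runs 2 units, time = 41
  J1 runs 2 units, time = 43
  J4 runs 2 units, time = 45
  J4 runs 1 units, time = 46
Finish times: [43, 39, 21, 46]
Average turnaround = 149/4 = 37.25

37.25


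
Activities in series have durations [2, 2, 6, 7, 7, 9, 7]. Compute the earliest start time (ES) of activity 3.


Activity 3 starts after activities 1 through 2 complete.
Predecessor durations: [2, 2]
ES = 2 + 2 = 4

4


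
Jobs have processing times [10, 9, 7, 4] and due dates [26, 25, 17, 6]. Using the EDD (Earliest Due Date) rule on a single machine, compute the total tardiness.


Sort by due date (EDD order): [(4, 6), (7, 17), (9, 25), (10, 26)]
Compute completion times and tardiness:
  Job 1: p=4, d=6, C=4, tardiness=max(0,4-6)=0
  Job 2: p=7, d=17, C=11, tardiness=max(0,11-17)=0
  Job 3: p=9, d=25, C=20, tardiness=max(0,20-25)=0
  Job 4: p=10, d=26, C=30, tardiness=max(0,30-26)=4
Total tardiness = 4

4


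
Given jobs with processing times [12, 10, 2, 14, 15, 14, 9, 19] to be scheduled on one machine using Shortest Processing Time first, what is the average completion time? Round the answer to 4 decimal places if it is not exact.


Sort jobs by processing time (SPT order): [2, 9, 10, 12, 14, 14, 15, 19]
Compute completion times sequentially:
  Job 1: processing = 2, completes at 2
  Job 2: processing = 9, completes at 11
  Job 3: processing = 10, completes at 21
  Job 4: processing = 12, completes at 33
  Job 5: processing = 14, completes at 47
  Job 6: processing = 14, completes at 61
  Job 7: processing = 15, completes at 76
  Job 8: processing = 19, completes at 95
Sum of completion times = 346
Average completion time = 346/8 = 43.25

43.25


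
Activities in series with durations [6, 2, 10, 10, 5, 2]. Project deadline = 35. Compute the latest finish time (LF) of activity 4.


LF(activity 4) = deadline - sum of successor durations
Successors: activities 5 through 6 with durations [5, 2]
Sum of successor durations = 7
LF = 35 - 7 = 28

28


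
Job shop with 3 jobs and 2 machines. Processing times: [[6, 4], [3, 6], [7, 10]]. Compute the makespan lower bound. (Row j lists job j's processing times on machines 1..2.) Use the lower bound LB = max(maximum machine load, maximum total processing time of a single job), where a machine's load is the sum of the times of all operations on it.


Machine loads:
  Machine 1: 6 + 3 + 7 = 16
  Machine 2: 4 + 6 + 10 = 20
Max machine load = 20
Job totals:
  Job 1: 10
  Job 2: 9
  Job 3: 17
Max job total = 17
Lower bound = max(20, 17) = 20

20


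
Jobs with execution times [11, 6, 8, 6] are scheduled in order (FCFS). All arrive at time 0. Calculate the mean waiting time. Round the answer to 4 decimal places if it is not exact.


FCFS order (as given): [11, 6, 8, 6]
Waiting times:
  Job 1: wait = 0
  Job 2: wait = 11
  Job 3: wait = 17
  Job 4: wait = 25
Sum of waiting times = 53
Average waiting time = 53/4 = 13.25

13.25


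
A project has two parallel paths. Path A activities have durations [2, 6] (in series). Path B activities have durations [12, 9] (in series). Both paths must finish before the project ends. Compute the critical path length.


Path A total = 2 + 6 = 8
Path B total = 12 + 9 = 21
Critical path = longest path = max(8, 21) = 21

21


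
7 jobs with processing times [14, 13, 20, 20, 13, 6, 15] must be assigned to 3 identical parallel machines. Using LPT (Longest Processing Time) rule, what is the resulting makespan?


Sort jobs in decreasing order (LPT): [20, 20, 15, 14, 13, 13, 6]
Assign each job to the least loaded machine:
  Machine 1: jobs [20, 13], load = 33
  Machine 2: jobs [20, 13], load = 33
  Machine 3: jobs [15, 14, 6], load = 35
Makespan = max load = 35

35


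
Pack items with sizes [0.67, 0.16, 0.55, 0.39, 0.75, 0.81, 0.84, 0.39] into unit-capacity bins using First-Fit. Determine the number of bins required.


Place items sequentially using First-Fit:
  Item 0.67 -> new Bin 1
  Item 0.16 -> Bin 1 (now 0.83)
  Item 0.55 -> new Bin 2
  Item 0.39 -> Bin 2 (now 0.94)
  Item 0.75 -> new Bin 3
  Item 0.81 -> new Bin 4
  Item 0.84 -> new Bin 5
  Item 0.39 -> new Bin 6
Total bins used = 6

6


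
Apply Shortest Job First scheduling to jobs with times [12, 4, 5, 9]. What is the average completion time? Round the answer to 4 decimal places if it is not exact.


SJF order (ascending): [4, 5, 9, 12]
Completion times:
  Job 1: burst=4, C=4
  Job 2: burst=5, C=9
  Job 3: burst=9, C=18
  Job 4: burst=12, C=30
Average completion = 61/4 = 15.25

15.25


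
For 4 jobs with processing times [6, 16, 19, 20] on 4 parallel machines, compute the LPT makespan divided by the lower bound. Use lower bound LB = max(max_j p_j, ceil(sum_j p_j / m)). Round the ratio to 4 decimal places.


LPT order: [20, 19, 16, 6]
Machine loads after assignment: [20, 19, 16, 6]
LPT makespan = 20
Lower bound = max(max_job, ceil(total/4)) = max(20, 16) = 20
Ratio = 20 / 20 = 1.0

1.0


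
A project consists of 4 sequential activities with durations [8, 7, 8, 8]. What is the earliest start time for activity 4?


Activity 4 starts after activities 1 through 3 complete.
Predecessor durations: [8, 7, 8]
ES = 8 + 7 + 8 = 23

23


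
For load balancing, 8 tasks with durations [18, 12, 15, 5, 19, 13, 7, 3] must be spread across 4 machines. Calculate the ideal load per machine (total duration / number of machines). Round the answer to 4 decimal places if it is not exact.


Total processing time = 18 + 12 + 15 + 5 + 19 + 13 + 7 + 3 = 92
Number of machines = 4
Ideal balanced load = 92 / 4 = 23.0

23.0


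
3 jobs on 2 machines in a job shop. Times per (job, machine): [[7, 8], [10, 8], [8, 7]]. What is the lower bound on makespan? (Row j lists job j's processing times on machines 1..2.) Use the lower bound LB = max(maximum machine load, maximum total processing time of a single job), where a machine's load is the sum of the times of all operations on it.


Machine loads:
  Machine 1: 7 + 10 + 8 = 25
  Machine 2: 8 + 8 + 7 = 23
Max machine load = 25
Job totals:
  Job 1: 15
  Job 2: 18
  Job 3: 15
Max job total = 18
Lower bound = max(25, 18) = 25

25


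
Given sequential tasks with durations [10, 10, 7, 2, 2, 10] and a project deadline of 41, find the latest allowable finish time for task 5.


LF(activity 5) = deadline - sum of successor durations
Successors: activities 6 through 6 with durations [10]
Sum of successor durations = 10
LF = 41 - 10 = 31

31


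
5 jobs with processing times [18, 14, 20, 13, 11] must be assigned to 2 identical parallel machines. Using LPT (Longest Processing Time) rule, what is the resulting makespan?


Sort jobs in decreasing order (LPT): [20, 18, 14, 13, 11]
Assign each job to the least loaded machine:
  Machine 1: jobs [20, 13], load = 33
  Machine 2: jobs [18, 14, 11], load = 43
Makespan = max load = 43

43


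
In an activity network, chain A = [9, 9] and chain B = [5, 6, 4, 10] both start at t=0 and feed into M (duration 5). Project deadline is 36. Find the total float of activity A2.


Forward pass: ES(A2) = sum of predecessors on chain A = 9
EF = ES + duration = 9 + 9 = 18
Backward pass: LF(M) = deadline = 36; LS(M) = 36 - 5 = 31
LF(A2) = LS(M) - sum(successors on chain A) = 31 - 0 = 31
LS = LF - duration = 31 - 9 = 22
Total float = LS - ES = 22 - 9 = 13

13


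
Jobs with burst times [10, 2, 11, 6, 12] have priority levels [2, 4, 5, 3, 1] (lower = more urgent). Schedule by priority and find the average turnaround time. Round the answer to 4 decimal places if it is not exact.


Sort by priority (ascending = highest first):
Order: [(1, 12), (2, 10), (3, 6), (4, 2), (5, 11)]
Completion times:
  Priority 1, burst=12, C=12
  Priority 2, burst=10, C=22
  Priority 3, burst=6, C=28
  Priority 4, burst=2, C=30
  Priority 5, burst=11, C=41
Average turnaround = 133/5 = 26.6

26.6


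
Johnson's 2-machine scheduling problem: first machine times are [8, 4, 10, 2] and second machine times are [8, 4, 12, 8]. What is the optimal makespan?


Apply Johnson's rule:
  Group 1 (a <= b): [(4, 2, 8), (2, 4, 4), (1, 8, 8), (3, 10, 12)]
  Group 2 (a > b): []
Optimal job order: [4, 2, 1, 3]
Schedule:
  Job 4: M1 done at 2, M2 done at 10
  Job 2: M1 done at 6, M2 done at 14
  Job 1: M1 done at 14, M2 done at 22
  Job 3: M1 done at 24, M2 done at 36
Makespan = 36

36


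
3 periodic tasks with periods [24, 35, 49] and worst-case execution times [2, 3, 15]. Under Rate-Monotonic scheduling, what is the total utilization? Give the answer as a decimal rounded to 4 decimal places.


Compute individual utilizations (exact fractions):
  Task 1: C/T = 2/24 = 1/12 (approx. 0.0833)
  Task 2: C/T = 3/35 (approx. 0.0857)
  Task 3: C/T = 15/49 (approx. 0.3061)
Total utilization U = 1/12 + 3/35 + 15/49 = 1397/2940
Rounded to 4 decimal places: U = 0.4752
RM (Liu & Layland) bound for 3 tasks = 0.779763; compare with U = 1397/2940 (approx. 0.475170)
U <= bound, so schedulable by RM sufficient condition.

0.4752


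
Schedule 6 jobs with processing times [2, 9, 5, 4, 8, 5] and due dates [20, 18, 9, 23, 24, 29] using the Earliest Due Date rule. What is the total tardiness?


Sort by due date (EDD order): [(5, 9), (9, 18), (2, 20), (4, 23), (8, 24), (5, 29)]
Compute completion times and tardiness:
  Job 1: p=5, d=9, C=5, tardiness=max(0,5-9)=0
  Job 2: p=9, d=18, C=14, tardiness=max(0,14-18)=0
  Job 3: p=2, d=20, C=16, tardiness=max(0,16-20)=0
  Job 4: p=4, d=23, C=20, tardiness=max(0,20-23)=0
  Job 5: p=8, d=24, C=28, tardiness=max(0,28-24)=4
  Job 6: p=5, d=29, C=33, tardiness=max(0,33-29)=4
Total tardiness = 8

8


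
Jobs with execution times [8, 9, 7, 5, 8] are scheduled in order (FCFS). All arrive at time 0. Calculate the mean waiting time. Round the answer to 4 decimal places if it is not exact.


FCFS order (as given): [8, 9, 7, 5, 8]
Waiting times:
  Job 1: wait = 0
  Job 2: wait = 8
  Job 3: wait = 17
  Job 4: wait = 24
  Job 5: wait = 29
Sum of waiting times = 78
Average waiting time = 78/5 = 15.6

15.6


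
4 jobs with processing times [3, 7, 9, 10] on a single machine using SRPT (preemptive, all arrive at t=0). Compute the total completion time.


Since all jobs arrive at t=0, SRPT equals SPT ordering.
SPT order: [3, 7, 9, 10]
Completion times:
  Job 1: p=3, C=3
  Job 2: p=7, C=10
  Job 3: p=9, C=19
  Job 4: p=10, C=29
Total completion time = 3 + 10 + 19 + 29 = 61

61


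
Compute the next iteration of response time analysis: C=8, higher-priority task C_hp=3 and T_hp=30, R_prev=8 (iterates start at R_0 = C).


R_next = C + ceil(R_prev / T_hp) * C_hp
ceil(8 / 30) = ceil(0.2667) = 1
Interference = 1 * 3 = 3
R_next = 8 + 3 = 11

11


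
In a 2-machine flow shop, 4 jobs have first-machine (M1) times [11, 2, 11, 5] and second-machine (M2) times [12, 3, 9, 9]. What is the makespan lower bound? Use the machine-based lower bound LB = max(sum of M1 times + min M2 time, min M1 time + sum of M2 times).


LB1 = sum(M1 times) + min(M2 times) = 29 + 3 = 32
LB2 = min(M1 times) + sum(M2 times) = 2 + 33 = 35
Lower bound = max(LB1, LB2) = max(32, 35) = 35

35


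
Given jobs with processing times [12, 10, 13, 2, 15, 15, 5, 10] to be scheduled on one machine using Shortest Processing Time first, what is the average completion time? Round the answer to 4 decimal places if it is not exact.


Sort jobs by processing time (SPT order): [2, 5, 10, 10, 12, 13, 15, 15]
Compute completion times sequentially:
  Job 1: processing = 2, completes at 2
  Job 2: processing = 5, completes at 7
  Job 3: processing = 10, completes at 17
  Job 4: processing = 10, completes at 27
  Job 5: processing = 12, completes at 39
  Job 6: processing = 13, completes at 52
  Job 7: processing = 15, completes at 67
  Job 8: processing = 15, completes at 82
Sum of completion times = 293
Average completion time = 293/8 = 36.625

36.625


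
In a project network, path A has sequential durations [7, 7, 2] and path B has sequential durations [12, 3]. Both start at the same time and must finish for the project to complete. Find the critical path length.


Path A total = 7 + 7 + 2 = 16
Path B total = 12 + 3 = 15
Critical path = longest path = max(16, 15) = 16

16


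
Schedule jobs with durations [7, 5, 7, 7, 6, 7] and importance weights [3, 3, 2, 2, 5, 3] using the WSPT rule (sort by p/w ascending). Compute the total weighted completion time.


Compute p/w ratios and sort ascending (WSPT): [(6, 5), (5, 3), (7, 3), (7, 3), (7, 2), (7, 2)]
Compute weighted completion times:
  Job (p=6,w=5): C=6, w*C=5*6=30
  Job (p=5,w=3): C=11, w*C=3*11=33
  Job (p=7,w=3): C=18, w*C=3*18=54
  Job (p=7,w=3): C=25, w*C=3*25=75
  Job (p=7,w=2): C=32, w*C=2*32=64
  Job (p=7,w=2): C=39, w*C=2*39=78
Total weighted completion time = 334

334


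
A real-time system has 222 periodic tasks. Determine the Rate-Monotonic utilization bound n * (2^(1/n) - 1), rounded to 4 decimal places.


Compute 2^(1/222) = 1.0031271640
Subtract 1: 1.0031271640 - 1 = 0.0031271640
Multiply by n: 222 * 0.0031271640 = 0.6942304080
Round to 4 dp: 0.6942

0.6942


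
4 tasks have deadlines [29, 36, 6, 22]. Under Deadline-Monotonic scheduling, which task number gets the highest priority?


Sort tasks by relative deadline (ascending):
  Task 3: deadline = 6
  Task 4: deadline = 22
  Task 1: deadline = 29
  Task 2: deadline = 36
Priority order (highest first): [3, 4, 1, 2]
Highest priority task = 3

3


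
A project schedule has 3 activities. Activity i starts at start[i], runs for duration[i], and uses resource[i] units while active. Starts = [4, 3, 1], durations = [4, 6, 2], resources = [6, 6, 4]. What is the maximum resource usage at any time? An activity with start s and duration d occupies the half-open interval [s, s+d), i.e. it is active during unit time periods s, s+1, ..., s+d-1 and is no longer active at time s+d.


Each activity i is active on [start_i, start_i + duration_i).
Compute total resource usage per time slot:
  t=0: active resources = [], total = 0
  t=1: active resources = [4], total = 4
  t=2: active resources = [4], total = 4
  t=3: active resources = [6], total = 6
  t=4: active resources = [6, 6], total = 12
  t=5: active resources = [6, 6], total = 12
  t=6: active resources = [6, 6], total = 12
  t=7: active resources = [6, 6], total = 12
  t=8: active resources = [6], total = 6
Peak resource demand = 12

12


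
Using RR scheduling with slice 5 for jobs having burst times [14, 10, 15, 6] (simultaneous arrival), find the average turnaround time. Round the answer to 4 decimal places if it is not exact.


Time quantum = 5
Execution trace:
  J1 runs 5 units, time = 5
  J2 runs 5 units, time = 10
  J3 runs 5 units, time = 15
  J4 runs 5 units, time = 20
  J1 runs 5 units, time = 25
  J2 runs 5 units, time = 30
  J3 runs 5 units, time = 35
  J4 runs 1 units, time = 36
  J1 runs 4 units, time = 40
  J3 runs 5 units, time = 45
Finish times: [40, 30, 45, 36]
Average turnaround = 151/4 = 37.75

37.75


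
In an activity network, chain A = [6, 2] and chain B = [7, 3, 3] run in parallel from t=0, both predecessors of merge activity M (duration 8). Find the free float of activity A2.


ES(A2) = sum of predecessors on chain A = 6
EF(A2) = ES + duration = 6 + 2 = 8
Successor of A2 is M. ES(M) = max(sum(A), sum(B)) = max(8, 13) = 13
Free float = ES(successor) - EF(current) = 13 - 8 = 5

5


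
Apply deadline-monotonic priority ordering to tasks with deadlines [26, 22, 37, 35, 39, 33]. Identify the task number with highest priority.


Sort tasks by relative deadline (ascending):
  Task 2: deadline = 22
  Task 1: deadline = 26
  Task 6: deadline = 33
  Task 4: deadline = 35
  Task 3: deadline = 37
  Task 5: deadline = 39
Priority order (highest first): [2, 1, 6, 4, 3, 5]
Highest priority task = 2

2


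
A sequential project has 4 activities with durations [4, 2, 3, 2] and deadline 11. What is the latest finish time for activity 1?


LF(activity 1) = deadline - sum of successor durations
Successors: activities 2 through 4 with durations [2, 3, 2]
Sum of successor durations = 7
LF = 11 - 7 = 4

4


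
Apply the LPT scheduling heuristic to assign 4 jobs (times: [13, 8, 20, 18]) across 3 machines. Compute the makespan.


Sort jobs in decreasing order (LPT): [20, 18, 13, 8]
Assign each job to the least loaded machine:
  Machine 1: jobs [20], load = 20
  Machine 2: jobs [18], load = 18
  Machine 3: jobs [13, 8], load = 21
Makespan = max load = 21

21


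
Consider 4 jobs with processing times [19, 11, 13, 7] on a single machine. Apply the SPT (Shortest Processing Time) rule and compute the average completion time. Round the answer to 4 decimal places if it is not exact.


Sort jobs by processing time (SPT order): [7, 11, 13, 19]
Compute completion times sequentially:
  Job 1: processing = 7, completes at 7
  Job 2: processing = 11, completes at 18
  Job 3: processing = 13, completes at 31
  Job 4: processing = 19, completes at 50
Sum of completion times = 106
Average completion time = 106/4 = 26.5

26.5


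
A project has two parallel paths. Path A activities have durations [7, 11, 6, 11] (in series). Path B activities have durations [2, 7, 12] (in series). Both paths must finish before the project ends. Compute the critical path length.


Path A total = 7 + 11 + 6 + 11 = 35
Path B total = 2 + 7 + 12 = 21
Critical path = longest path = max(35, 21) = 35

35


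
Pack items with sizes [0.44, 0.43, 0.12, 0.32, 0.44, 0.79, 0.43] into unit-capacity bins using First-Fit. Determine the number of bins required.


Place items sequentially using First-Fit:
  Item 0.44 -> new Bin 1
  Item 0.43 -> Bin 1 (now 0.87)
  Item 0.12 -> Bin 1 (now 0.99)
  Item 0.32 -> new Bin 2
  Item 0.44 -> Bin 2 (now 0.76)
  Item 0.79 -> new Bin 3
  Item 0.43 -> new Bin 4
Total bins used = 4

4


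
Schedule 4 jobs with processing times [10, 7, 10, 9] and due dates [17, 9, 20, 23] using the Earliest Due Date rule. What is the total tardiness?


Sort by due date (EDD order): [(7, 9), (10, 17), (10, 20), (9, 23)]
Compute completion times and tardiness:
  Job 1: p=7, d=9, C=7, tardiness=max(0,7-9)=0
  Job 2: p=10, d=17, C=17, tardiness=max(0,17-17)=0
  Job 3: p=10, d=20, C=27, tardiness=max(0,27-20)=7
  Job 4: p=9, d=23, C=36, tardiness=max(0,36-23)=13
Total tardiness = 20

20


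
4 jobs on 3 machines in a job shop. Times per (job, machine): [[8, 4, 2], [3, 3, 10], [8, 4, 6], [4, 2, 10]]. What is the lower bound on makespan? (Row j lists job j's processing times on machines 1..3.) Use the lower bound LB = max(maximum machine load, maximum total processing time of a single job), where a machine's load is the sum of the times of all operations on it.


Machine loads:
  Machine 1: 8 + 3 + 8 + 4 = 23
  Machine 2: 4 + 3 + 4 + 2 = 13
  Machine 3: 2 + 10 + 6 + 10 = 28
Max machine load = 28
Job totals:
  Job 1: 14
  Job 2: 16
  Job 3: 18
  Job 4: 16
Max job total = 18
Lower bound = max(28, 18) = 28

28


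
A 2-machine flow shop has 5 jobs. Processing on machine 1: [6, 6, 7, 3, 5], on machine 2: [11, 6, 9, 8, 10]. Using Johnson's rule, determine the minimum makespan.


Apply Johnson's rule:
  Group 1 (a <= b): [(4, 3, 8), (5, 5, 10), (1, 6, 11), (2, 6, 6), (3, 7, 9)]
  Group 2 (a > b): []
Optimal job order: [4, 5, 1, 2, 3]
Schedule:
  Job 4: M1 done at 3, M2 done at 11
  Job 5: M1 done at 8, M2 done at 21
  Job 1: M1 done at 14, M2 done at 32
  Job 2: M1 done at 20, M2 done at 38
  Job 3: M1 done at 27, M2 done at 47
Makespan = 47

47


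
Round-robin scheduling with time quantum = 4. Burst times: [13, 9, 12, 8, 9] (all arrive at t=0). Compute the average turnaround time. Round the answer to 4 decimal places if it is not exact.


Time quantum = 4
Execution trace:
  J1 runs 4 units, time = 4
  J2 runs 4 units, time = 8
  J3 runs 4 units, time = 12
  J4 runs 4 units, time = 16
  J5 runs 4 units, time = 20
  J1 runs 4 units, time = 24
  J2 runs 4 units, time = 28
  J3 runs 4 units, time = 32
  J4 runs 4 units, time = 36
  J5 runs 4 units, time = 40
  J1 runs 4 units, time = 44
  J2 runs 1 units, time = 45
  J3 runs 4 units, time = 49
  J5 runs 1 units, time = 50
  J1 runs 1 units, time = 51
Finish times: [51, 45, 49, 36, 50]
Average turnaround = 231/5 = 46.2

46.2


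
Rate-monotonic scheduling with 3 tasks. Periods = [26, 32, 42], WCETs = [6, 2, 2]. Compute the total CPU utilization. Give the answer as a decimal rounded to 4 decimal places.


Compute individual utilizations (exact fractions):
  Task 1: C/T = 6/26 = 3/13 (approx. 0.2308)
  Task 2: C/T = 2/32 = 1/16 (approx. 0.0625)
  Task 3: C/T = 2/42 = 1/21 (approx. 0.0476)
Total utilization U = 3/13 + 1/16 + 1/21 = 1489/4368
Rounded to 4 decimal places: U = 0.3409
RM (Liu & Layland) bound for 3 tasks = 0.779763; compare with U = 1489/4368 (approx. 0.340888)
U <= bound, so schedulable by RM sufficient condition.

0.3409


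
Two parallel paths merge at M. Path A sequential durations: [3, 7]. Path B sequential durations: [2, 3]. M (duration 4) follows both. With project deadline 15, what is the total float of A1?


Forward pass: ES(A1) = sum of predecessors on chain A = 0
EF = ES + duration = 0 + 3 = 3
Backward pass: LF(M) = deadline = 15; LS(M) = 15 - 4 = 11
LF(A1) = LS(M) - sum(successors on chain A) = 11 - 7 = 4
LS = LF - duration = 4 - 3 = 1
Total float = LS - ES = 1 - 0 = 1

1
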